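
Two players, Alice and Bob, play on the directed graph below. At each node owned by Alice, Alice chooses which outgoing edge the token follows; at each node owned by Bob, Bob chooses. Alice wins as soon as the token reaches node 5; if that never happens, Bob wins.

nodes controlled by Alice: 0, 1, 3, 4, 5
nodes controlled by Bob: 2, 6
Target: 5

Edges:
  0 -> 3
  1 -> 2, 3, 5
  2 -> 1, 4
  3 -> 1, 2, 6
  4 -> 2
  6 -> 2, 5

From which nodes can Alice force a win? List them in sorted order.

0, 1, 3, 5

A0 = {5}
A1: add {1} — 1 (Alice) has 1→5.
A2: add {3} — 3 (Alice) has 3→1.
A3: add {0} — 0 (Alice) has 0→3.
A4 = A3; e.g. 2 (Bob) can still go to 4. Fixed point.
Alice's winning region = {0, 1, 3, 5}.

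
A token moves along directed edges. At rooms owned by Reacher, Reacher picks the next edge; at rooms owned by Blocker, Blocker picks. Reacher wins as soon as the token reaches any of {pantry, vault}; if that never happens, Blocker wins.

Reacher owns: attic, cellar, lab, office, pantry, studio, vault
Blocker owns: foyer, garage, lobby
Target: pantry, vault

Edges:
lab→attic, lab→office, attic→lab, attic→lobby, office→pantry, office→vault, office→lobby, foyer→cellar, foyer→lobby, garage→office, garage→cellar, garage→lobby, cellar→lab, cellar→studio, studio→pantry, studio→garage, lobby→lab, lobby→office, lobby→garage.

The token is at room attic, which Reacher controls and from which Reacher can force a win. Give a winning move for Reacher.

lab

A0 = {pantry, vault}
A1: add {office, studio} — office (Reacher) has office→pantry; studio (Reacher) has studio→pantry.
A2: add {cellar, lab} — lab (Reacher) has lab→office; cellar (Reacher) has cellar→studio.
A3: add {attic} — attic (Reacher) has attic→lab.
A4 = A3; e.g. foyer (Blocker) can still go to lobby. Fixed point.
From attic, successor lab is in the attractor (rank 2); the other successor lobby is not.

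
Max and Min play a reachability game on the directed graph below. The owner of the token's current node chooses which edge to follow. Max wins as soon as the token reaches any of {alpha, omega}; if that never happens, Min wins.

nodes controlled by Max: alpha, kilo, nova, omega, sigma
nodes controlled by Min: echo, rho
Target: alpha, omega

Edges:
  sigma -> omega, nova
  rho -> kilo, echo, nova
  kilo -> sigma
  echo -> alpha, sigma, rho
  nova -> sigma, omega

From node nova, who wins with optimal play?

Max

A0 = {alpha, omega}
A1: add {nova, sigma} — sigma (Max) has sigma→omega; nova (Max) has nova→omega.
nova ∈ A1, so Max can force the target.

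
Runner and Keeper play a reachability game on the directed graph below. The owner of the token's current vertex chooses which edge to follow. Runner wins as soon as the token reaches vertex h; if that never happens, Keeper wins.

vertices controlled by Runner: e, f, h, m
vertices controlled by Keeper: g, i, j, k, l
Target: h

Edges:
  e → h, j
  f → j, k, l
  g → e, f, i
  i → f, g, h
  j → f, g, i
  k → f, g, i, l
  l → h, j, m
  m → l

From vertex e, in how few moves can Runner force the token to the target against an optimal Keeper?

1

A0 = {h}
A1: add {e} — e (Runner) has e→h.
A2 = A1; e.g. f (Runner) has no edge into A1. Fixed point.
e enters the attractor at level 1, so Runner can force the target in 1 move from there.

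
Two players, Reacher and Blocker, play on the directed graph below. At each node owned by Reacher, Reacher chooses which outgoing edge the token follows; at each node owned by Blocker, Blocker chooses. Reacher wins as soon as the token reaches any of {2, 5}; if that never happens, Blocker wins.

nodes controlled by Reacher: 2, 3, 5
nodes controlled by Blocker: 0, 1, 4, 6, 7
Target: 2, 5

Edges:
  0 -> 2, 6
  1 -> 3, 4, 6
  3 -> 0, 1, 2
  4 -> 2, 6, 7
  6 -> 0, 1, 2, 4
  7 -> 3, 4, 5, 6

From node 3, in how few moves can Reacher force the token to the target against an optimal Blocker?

A0 = {2, 5}
A1: add {3} — 3 (Reacher) has 3→2.
A2 = A1; e.g. 0 (Blocker) can still go to 6. Fixed point.
3 enters the attractor at level 1, so Reacher can force the target in 1 move from there.

1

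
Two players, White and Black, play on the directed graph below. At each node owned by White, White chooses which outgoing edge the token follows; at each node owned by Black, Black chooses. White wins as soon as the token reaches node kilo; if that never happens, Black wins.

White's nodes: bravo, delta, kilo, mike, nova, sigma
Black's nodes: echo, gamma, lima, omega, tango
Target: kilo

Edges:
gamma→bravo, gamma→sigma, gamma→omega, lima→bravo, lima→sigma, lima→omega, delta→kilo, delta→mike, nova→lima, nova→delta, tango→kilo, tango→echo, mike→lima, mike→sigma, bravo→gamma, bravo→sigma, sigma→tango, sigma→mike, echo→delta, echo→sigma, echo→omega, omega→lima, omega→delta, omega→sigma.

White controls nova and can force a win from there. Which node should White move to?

A0 = {kilo}
A1: add {delta} — delta (White) has delta→kilo.
A2: add {nova} — nova (White) has nova→delta.
A3 = A2; e.g. gamma (Black) can still go to bravo. Fixed point.
From nova, successor delta is in the attractor (rank 1); the other successor lima is not.

delta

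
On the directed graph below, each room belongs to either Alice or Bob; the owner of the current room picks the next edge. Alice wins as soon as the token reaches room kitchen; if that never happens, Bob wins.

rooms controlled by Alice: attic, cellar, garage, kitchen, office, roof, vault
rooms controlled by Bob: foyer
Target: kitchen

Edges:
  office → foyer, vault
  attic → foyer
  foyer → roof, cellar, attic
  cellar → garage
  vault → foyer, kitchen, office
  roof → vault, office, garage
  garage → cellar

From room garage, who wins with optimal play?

Bob

A0 = {kitchen}
A1: add {vault} — vault (Alice) has vault→kitchen.
A2: add {office, roof} — roof (Alice) has roof→vault; office (Alice) has office→vault.
A3 = A2; e.g. foyer (Bob) can still go to cellar. Fixed point.
garage never enters the attractor, so Bob can avoid the target forever.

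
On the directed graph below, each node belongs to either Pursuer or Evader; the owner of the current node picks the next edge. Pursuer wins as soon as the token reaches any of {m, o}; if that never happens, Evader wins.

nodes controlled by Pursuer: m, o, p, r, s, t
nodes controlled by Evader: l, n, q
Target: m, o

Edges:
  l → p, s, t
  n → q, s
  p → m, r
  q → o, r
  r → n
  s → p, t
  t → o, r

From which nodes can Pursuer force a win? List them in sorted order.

l, m, o, p, s, t

A0 = {m, o}
A1: add {p, t} — p (Pursuer) has p→m; t (Pursuer) has t→o.
A2: add {s} — s (Pursuer) has s→p.
A3: add {l} — l (Evader): all of {p, s, t} already in.
A4 = A3; e.g. n (Evader) can still go to q. Fixed point.
Pursuer's winning region = {l, m, o, p, s, t}.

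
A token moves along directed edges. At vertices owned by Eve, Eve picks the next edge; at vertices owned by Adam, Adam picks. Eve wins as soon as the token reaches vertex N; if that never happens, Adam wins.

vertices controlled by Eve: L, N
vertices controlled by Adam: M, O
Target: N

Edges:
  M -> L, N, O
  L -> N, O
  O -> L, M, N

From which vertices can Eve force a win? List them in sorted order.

A0 = {N}
A1: add {L} — L (Eve) has L→N.
A2 = A1; e.g. M (Adam) can still go to O. Fixed point.
Eve's winning region = {L, N}.

L, N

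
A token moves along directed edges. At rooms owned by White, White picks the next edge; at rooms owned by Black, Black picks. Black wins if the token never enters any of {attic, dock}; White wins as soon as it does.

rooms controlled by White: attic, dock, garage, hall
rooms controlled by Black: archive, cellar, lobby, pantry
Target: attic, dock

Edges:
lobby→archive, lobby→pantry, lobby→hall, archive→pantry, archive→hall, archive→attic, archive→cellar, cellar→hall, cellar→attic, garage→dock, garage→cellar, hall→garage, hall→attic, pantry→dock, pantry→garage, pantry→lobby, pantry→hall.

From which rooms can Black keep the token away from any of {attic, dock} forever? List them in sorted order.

A0 = {attic, dock}
A1: add {garage, hall} — garage (White) has garage→dock; hall (White) has hall→attic.
A2: add {cellar} — cellar (Black): all of {hall, attic} already in.
A3 = A2; e.g. archive (Black) can still go to pantry. Fixed point.
White's attractor = {attic, cellar, dock, garage, hall}; Black avoids the target exactly from the complement.

archive, lobby, pantry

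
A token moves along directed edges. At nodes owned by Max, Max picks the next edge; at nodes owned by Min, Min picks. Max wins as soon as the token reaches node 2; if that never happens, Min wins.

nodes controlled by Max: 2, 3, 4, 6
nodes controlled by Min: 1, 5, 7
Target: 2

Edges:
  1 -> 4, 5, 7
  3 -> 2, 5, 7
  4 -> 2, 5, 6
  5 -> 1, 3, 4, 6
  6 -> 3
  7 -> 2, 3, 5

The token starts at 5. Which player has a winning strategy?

A0 = {2}
A1: add {3, 4} — 3 (Max) has 3→2; 4 (Max) has 4→2.
A2: add {6} — 6 (Max) has 6→3.
A3 = A2; e.g. 1 (Min) can still go to 5. Fixed point.
5 never enters the attractor, so Min can avoid the target forever.

Min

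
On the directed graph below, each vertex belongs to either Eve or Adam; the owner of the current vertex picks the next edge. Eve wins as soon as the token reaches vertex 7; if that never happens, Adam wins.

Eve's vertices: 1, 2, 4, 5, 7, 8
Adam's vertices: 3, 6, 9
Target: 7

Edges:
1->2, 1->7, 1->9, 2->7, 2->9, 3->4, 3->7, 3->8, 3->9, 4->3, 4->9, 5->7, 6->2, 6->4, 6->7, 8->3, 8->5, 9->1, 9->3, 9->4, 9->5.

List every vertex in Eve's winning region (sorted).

1, 2, 5, 7, 8

A0 = {7}
A1: add {1, 2, 5} — 1 (Eve) has 1→7; 2 (Eve) has 2→7; 5 (Eve) has 5→7.
A2: add {8} — 8 (Eve) has 8→5.
A3 = A2; e.g. 3 (Adam) can still go to 4. Fixed point.
Eve's winning region = {1, 2, 5, 7, 8}.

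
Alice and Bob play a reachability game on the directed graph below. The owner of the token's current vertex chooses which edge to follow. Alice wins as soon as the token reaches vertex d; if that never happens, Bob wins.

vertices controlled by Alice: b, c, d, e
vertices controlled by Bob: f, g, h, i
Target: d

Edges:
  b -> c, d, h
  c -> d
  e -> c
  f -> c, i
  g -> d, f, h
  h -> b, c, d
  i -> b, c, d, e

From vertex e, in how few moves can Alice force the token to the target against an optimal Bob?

A0 = {d}
A1: add {b, c} — b (Alice) has b→d; c (Alice) has c→d.
A2: add {e, h} — e (Alice) has e→c; h (Bob): all of {b, c, d} already in.
e enters the attractor at level 2, so Alice can force the target in 2 moves from there.

2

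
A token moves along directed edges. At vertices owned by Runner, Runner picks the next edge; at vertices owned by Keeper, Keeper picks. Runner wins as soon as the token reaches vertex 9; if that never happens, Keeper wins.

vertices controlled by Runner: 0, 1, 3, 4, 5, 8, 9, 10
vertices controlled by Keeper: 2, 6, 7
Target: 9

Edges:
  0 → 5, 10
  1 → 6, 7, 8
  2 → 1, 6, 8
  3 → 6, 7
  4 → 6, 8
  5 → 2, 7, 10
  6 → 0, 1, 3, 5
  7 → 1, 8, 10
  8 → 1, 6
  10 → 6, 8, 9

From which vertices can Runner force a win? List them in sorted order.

A0 = {9}
A1: add {10} — 10 (Runner) has 10→9.
A2: add {0, 5} — 0 (Runner) has 0→10; 5 (Runner) has 5→10.
A3 = A2; e.g. 1 (Runner) has no edge into A2. Fixed point.
Runner's winning region = {0, 5, 9, 10}.

0, 5, 9, 10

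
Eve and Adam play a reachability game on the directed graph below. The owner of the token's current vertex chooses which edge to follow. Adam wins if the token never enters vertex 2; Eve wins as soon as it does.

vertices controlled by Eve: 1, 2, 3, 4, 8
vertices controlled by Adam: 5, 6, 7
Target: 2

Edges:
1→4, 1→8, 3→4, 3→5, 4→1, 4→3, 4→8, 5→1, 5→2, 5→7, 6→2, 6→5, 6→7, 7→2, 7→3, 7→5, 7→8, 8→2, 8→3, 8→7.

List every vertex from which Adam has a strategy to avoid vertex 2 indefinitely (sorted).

A0 = {2}
A1: add {8} — 8 (Eve) has 8→2.
A2: add {1, 4} — 1 (Eve) has 1→8; 4 (Eve) has 4→8.
A3: add {3} — 3 (Eve) has 3→4.
A4 = A3; e.g. 5 (Adam) can still go to 7. Fixed point.
Eve's attractor = {1, 2, 3, 4, 8}; Adam avoids the target exactly from the complement.

5, 6, 7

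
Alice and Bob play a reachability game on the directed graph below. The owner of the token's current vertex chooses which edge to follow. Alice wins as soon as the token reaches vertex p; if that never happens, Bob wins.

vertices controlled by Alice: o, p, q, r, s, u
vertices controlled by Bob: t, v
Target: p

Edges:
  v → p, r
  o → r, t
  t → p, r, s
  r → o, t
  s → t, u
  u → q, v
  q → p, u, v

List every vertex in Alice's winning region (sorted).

p, q, s, u

A0 = {p}
A1: add {q} — q (Alice) has q→p.
A2: add {u} — u (Alice) has u→q.
A3: add {s} — s (Alice) has s→u.
A4 = A3; e.g. o (Alice) has no edge into A3. Fixed point.
Alice's winning region = {p, q, s, u}.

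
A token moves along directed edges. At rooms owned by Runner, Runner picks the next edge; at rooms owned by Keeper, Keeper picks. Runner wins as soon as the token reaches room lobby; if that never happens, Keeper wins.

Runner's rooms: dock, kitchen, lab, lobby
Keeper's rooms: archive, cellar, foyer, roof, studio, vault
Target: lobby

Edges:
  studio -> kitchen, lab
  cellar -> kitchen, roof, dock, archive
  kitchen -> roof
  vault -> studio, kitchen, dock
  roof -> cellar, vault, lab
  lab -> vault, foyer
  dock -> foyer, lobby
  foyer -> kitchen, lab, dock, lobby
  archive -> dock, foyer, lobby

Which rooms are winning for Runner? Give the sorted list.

A0 = {lobby}
A1: add {dock} — dock (Runner) has dock→lobby.
A2 = A1; e.g. studio (Keeper) can still go to kitchen. Fixed point.
Runner's winning region = {dock, lobby}.

dock, lobby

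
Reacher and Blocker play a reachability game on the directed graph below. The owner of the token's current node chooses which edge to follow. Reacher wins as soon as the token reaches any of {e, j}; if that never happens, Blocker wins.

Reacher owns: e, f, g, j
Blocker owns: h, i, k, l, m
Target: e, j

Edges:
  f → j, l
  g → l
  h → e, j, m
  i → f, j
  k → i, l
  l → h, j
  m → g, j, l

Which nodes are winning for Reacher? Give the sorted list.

e, f, i, j

A0 = {e, j}
A1: add {f} — f (Reacher) has f→j.
A2: add {i} — i (Blocker): all of {f, j} already in.
A3 = A2; e.g. g (Reacher) has no edge into A2. Fixed point.
Reacher's winning region = {e, f, i, j}.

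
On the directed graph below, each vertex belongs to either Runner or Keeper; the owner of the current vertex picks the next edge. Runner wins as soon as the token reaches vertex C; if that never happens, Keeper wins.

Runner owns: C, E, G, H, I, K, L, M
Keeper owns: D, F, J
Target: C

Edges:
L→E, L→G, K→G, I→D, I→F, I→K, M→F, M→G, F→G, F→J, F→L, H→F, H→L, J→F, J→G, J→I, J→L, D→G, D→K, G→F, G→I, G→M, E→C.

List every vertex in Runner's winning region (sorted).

A0 = {C}
A1: add {E} — E (Runner) has E→C.
A2: add {L} — L (Runner) has L→E.
A3: add {H} — H (Runner) has H→L.
A4 = A3; e.g. D (Keeper) can still go to G. Fixed point.
Runner's winning region = {C, E, H, L}.

C, E, H, L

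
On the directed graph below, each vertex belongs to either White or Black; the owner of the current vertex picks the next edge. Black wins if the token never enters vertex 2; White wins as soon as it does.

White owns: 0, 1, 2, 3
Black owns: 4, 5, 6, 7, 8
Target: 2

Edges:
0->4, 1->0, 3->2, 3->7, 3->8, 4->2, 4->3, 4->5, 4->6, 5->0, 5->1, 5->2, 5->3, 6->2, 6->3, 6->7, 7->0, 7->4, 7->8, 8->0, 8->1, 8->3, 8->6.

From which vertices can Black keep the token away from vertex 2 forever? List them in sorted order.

A0 = {2}
A1: add {3} — 3 (White) has 3→2.
A2 = A1; e.g. 0 (White) has no edge into A1. Fixed point.
White's attractor = {2, 3}; Black avoids the target exactly from the complement.

0, 1, 4, 5, 6, 7, 8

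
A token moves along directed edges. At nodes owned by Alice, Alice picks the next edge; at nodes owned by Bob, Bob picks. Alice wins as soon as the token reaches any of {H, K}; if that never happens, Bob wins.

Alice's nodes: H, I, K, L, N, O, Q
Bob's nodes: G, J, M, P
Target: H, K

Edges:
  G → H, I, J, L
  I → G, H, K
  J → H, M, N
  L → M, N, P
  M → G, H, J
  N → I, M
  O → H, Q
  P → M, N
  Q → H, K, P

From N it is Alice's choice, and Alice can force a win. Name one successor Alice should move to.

A0 = {H, K}
A1: add {I, O, Q} — I (Alice) has I→H; O (Alice) has O→H; Q (Alice) has Q→H.
A2: add {N} — N (Alice) has N→I.
A3: add {L} — L (Alice) has L→N.
A4 = A3; e.g. G (Bob) can still go to J. Fixed point.
From N, successor I is in the attractor (rank 1); the other successor M is not.

I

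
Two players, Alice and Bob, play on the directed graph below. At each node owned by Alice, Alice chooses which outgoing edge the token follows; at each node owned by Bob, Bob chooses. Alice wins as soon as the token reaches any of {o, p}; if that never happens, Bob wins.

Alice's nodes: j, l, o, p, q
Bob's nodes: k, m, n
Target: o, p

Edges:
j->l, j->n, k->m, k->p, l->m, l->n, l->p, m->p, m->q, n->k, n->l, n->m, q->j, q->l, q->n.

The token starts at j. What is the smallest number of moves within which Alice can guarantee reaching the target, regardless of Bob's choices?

A0 = {o, p}
A1: add {l} — l (Alice) has l→p.
A2: add {j, q} — j (Alice) has j→l; q (Alice) has q→l.
j enters the attractor at level 2, so Alice can force the target in 2 moves from there.

2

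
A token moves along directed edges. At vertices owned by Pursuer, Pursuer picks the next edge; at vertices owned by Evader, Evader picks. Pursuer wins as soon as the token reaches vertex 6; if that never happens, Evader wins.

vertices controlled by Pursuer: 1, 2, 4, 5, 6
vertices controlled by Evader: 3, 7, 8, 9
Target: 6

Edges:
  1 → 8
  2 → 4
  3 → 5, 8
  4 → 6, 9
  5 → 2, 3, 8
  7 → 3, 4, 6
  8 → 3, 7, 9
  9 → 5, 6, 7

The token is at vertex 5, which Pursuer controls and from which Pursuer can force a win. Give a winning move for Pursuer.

A0 = {6}
A1: add {4} — 4 (Pursuer) has 4→6.
A2: add {2} — 2 (Pursuer) has 2→4.
A3: add {5} — 5 (Pursuer) has 5→2.
A4 = A3; e.g. 1 (Pursuer) has no edge into A3. Fixed point.
From 5, successor 2 is in the attractor (rank 2); the other successors 3, 8 are not.

2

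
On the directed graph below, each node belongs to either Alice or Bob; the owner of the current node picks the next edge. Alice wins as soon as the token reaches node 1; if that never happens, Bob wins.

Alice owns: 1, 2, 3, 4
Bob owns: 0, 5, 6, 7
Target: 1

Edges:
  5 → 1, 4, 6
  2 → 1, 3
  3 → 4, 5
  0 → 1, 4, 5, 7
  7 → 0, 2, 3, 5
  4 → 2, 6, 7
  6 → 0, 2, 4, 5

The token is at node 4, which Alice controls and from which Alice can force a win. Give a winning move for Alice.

A0 = {1}
A1: add {2} — 2 (Alice) has 2→1.
A2: add {4} — 4 (Alice) has 4→2.
A3: add {3} — 3 (Alice) has 3→4.
A4 = A3; e.g. 0 (Bob) can still go to 5. Fixed point.
From 4, successor 2 is in the attractor (rank 1); the other successors 6, 7 are not.

2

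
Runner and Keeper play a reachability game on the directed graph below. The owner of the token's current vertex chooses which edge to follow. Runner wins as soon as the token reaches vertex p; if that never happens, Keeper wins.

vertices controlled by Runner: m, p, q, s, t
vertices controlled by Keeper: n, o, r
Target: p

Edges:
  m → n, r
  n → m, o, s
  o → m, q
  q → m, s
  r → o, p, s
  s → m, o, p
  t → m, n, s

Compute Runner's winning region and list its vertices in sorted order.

A0 = {p}
A1: add {s} — s (Runner) has s→p.
A2: add {q, t} — q (Runner) has q→s; t (Runner) has t→s.
A3 = A2; e.g. m (Runner) has no edge into A2. Fixed point.
Runner's winning region = {p, q, s, t}.

p, q, s, t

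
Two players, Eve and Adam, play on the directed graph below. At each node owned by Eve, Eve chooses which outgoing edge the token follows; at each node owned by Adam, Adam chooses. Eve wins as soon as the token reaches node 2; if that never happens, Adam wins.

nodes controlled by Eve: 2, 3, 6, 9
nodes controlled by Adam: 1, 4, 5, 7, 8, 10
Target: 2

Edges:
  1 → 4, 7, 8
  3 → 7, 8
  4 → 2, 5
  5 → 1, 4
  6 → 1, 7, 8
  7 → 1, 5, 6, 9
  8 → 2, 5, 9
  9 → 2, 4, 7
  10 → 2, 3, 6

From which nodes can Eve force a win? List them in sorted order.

A0 = {2}
A1: add {9} — 9 (Eve) has 9→2.
A2 = A1; e.g. 1 (Adam) can still go to 4. Fixed point.
Eve's winning region = {2, 9}.

2, 9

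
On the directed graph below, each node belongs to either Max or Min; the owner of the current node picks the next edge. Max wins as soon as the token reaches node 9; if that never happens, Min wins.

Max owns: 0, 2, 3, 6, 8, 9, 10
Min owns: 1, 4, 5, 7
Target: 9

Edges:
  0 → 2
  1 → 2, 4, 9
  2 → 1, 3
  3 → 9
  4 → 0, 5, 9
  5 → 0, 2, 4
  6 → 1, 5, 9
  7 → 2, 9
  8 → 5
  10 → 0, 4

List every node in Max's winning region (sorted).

0, 2, 3, 6, 7, 9, 10

A0 = {9}
A1: add {3, 6} — 3 (Max) has 3→9; 6 (Max) has 6→9.
A2: add {2} — 2 (Max) has 2→3.
A3: add {0, 7} — 0 (Max) has 0→2; 7 (Min): all of {2, 9} already in.
A4: add {10} — 10 (Max) has 10→0.
A5 = A4; e.g. 1 (Min) can still go to 4. Fixed point.
Max's winning region = {0, 2, 3, 6, 7, 9, 10}.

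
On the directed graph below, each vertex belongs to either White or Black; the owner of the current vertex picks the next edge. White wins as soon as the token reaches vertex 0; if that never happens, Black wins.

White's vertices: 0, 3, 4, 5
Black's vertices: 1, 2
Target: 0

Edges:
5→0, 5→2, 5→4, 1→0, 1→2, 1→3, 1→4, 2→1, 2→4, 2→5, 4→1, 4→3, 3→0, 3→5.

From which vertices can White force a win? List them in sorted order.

A0 = {0}
A1: add {3, 5} — 3 (White) has 3→0; 5 (White) has 5→0.
A2: add {4} — 4 (White) has 4→3.
A3 = A2; e.g. 1 (Black) can still go to 2. Fixed point.
White's winning region = {0, 3, 4, 5}.

0, 3, 4, 5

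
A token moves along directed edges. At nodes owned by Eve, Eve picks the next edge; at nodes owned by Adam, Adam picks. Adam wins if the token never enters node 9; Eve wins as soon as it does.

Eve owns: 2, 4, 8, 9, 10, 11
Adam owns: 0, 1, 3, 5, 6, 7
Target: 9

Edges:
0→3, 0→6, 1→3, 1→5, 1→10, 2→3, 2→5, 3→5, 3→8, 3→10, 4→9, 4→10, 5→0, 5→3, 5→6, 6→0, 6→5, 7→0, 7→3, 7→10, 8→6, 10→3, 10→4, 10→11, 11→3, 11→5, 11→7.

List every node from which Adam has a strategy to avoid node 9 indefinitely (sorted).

A0 = {9}
A1: add {4} — 4 (Eve) has 4→9.
A2: add {10} — 10 (Eve) has 10→4.
A3 = A2; e.g. 0 (Adam) can still go to 3. Fixed point.
Eve's attractor = {4, 9, 10}; Adam avoids the target exactly from the complement.

0, 1, 2, 3, 5, 6, 7, 8, 11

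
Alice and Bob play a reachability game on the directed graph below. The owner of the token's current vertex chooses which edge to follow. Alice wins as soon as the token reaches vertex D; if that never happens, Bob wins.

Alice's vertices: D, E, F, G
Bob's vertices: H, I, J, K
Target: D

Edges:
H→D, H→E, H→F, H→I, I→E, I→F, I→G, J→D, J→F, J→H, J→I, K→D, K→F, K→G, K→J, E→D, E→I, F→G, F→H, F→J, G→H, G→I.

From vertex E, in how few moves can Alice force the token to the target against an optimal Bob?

1

A0 = {D}
A1: add {E} — E (Alice) has E→D.
A2 = A1; e.g. F (Alice) has no edge into A1. Fixed point.
E enters the attractor at level 1, so Alice can force the target in 1 move from there.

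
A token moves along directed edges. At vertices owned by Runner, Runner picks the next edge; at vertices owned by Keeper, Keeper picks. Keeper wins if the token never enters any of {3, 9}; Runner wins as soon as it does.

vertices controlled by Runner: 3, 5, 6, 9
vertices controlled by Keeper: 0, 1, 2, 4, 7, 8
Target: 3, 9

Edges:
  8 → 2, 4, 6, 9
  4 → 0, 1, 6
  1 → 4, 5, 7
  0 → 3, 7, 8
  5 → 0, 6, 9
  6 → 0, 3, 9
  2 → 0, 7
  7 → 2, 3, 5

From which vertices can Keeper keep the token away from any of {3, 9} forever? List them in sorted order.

0, 1, 2, 4, 7, 8

A0 = {3, 9}
A1: add {5, 6} — 5 (Runner) has 5→9; 6 (Runner) has 6→3.
A2 = A1; e.g. 0 (Keeper) can still go to 7. Fixed point.
Runner's attractor = {3, 5, 6, 9}; Keeper avoids the target exactly from the complement.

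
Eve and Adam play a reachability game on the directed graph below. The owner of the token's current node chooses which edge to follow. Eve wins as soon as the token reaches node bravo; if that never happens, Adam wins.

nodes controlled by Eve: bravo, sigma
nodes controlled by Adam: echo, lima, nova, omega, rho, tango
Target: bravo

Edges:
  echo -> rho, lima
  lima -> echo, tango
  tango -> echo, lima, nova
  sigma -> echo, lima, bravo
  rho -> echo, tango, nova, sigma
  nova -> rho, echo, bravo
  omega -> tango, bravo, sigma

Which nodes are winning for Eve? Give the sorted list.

bravo, sigma

A0 = {bravo}
A1: add {sigma} — sigma (Eve) has sigma→bravo.
A2 = A1; e.g. rho (Adam) can still go to echo. Fixed point.
Eve's winning region = {bravo, sigma}.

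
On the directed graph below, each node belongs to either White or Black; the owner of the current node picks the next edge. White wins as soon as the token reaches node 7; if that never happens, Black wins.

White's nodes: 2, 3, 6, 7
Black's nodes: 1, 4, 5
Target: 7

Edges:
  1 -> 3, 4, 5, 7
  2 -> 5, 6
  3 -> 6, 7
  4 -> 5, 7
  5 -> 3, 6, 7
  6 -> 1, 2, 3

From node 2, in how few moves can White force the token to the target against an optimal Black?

3

A0 = {7}
A1: add {3} — 3 (White) has 3→7.
A2: add {6} — 6 (White) has 6→3.
A3: add {2, 5} — 2 (White) has 2→6; 5 (Black): all of {3, 6, 7} already in.
2 enters the attractor at level 3, so White can force the target in 3 moves from there.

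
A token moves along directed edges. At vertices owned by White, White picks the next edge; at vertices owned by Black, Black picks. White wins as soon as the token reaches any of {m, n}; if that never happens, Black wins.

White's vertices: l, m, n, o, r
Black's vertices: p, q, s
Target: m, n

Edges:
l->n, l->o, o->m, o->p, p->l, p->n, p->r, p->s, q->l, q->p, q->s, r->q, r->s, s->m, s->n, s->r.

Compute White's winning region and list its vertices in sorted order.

A0 = {m, n}
A1: add {l, o} — l (White) has l→n; o (White) has o→m.
A2 = A1; e.g. p (Black) can still go to r. Fixed point.
White's winning region = {l, m, n, o}.

l, m, n, o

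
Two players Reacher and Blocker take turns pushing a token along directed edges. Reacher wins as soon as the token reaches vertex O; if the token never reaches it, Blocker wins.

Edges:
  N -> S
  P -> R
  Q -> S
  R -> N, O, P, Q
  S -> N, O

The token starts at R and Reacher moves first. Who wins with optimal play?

Track states (vertex, player-to-move).
A0 = {(O,Reacher), (O,Blocker)}
A1: add {(R,Reacher), (S,Reacher)}.
(R,Reacher) ∈ A1 ⇒ Reacher forces the target.

Reacher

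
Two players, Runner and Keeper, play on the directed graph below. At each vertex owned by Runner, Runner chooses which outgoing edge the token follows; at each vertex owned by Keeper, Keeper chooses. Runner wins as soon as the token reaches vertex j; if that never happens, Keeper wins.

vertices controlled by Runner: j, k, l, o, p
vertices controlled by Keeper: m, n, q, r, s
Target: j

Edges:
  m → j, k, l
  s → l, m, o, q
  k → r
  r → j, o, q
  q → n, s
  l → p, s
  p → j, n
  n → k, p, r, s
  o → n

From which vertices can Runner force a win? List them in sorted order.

A0 = {j}
A1: add {p} — p (Runner) has p→j.
A2: add {l} — l (Runner) has l→p.
A3 = A2; e.g. k (Runner) has no edge into A2. Fixed point.
Runner's winning region = {j, l, p}.

j, l, p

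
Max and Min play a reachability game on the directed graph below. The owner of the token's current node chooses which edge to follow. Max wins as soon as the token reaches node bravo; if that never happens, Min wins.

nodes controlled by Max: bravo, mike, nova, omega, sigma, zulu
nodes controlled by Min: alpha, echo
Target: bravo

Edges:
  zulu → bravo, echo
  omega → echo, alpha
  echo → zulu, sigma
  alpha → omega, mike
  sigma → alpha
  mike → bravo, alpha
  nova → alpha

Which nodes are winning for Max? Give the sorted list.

bravo, mike, zulu

A0 = {bravo}
A1: add {mike, zulu} — zulu (Max) has zulu→bravo; mike (Max) has mike→bravo.
A2 = A1; e.g. omega (Max) has no edge into A1. Fixed point.
Max's winning region = {bravo, mike, zulu}.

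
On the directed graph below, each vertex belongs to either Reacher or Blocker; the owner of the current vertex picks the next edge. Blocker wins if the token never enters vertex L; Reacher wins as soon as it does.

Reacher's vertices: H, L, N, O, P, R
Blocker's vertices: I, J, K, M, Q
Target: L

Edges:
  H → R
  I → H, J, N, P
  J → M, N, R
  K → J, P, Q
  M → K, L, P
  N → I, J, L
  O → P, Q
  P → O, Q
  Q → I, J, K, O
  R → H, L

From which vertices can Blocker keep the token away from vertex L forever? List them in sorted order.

A0 = {L}
A1: add {N, R} — N (Reacher) has N→L; R (Reacher) has R→L.
A2: add {H} — H (Reacher) has H→R.
A3 = A2; e.g. I (Blocker) can still go to J. Fixed point.
Reacher's attractor = {H, L, N, R}; Blocker avoids the target exactly from the complement.

I, J, K, M, O, P, Q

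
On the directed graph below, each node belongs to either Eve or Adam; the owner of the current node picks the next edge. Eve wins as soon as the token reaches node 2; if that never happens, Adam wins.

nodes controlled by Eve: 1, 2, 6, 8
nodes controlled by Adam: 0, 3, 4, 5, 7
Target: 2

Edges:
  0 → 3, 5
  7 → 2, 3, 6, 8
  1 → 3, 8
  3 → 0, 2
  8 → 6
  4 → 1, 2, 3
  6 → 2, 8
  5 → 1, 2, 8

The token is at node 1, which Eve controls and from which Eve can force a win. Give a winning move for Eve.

8

A0 = {2}
A1: add {6} — 6 (Eve) has 6→2.
A2: add {8} — 8 (Eve) has 8→6.
A3: add {1} — 1 (Eve) has 1→8.
A4: add {5} — 5 (Adam): all of {1, 2, 8} already in.
A5 = A4; e.g. 0 (Adam) can still go to 3. Fixed point.
From 1, successor 8 is in the attractor (rank 2); the other successor 3 is not.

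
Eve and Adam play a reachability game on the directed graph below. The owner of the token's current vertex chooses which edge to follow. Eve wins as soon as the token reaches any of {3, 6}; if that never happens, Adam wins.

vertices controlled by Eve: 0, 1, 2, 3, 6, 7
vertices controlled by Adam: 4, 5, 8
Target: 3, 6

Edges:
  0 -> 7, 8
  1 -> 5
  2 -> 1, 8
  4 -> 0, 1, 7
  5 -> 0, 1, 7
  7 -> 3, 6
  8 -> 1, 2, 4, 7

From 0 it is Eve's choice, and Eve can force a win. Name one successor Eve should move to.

7

A0 = {3, 6}
A1: add {7} — 7 (Eve) has 7→3.
A2: add {0} — 0 (Eve) has 0→7.
A3 = A2; e.g. 1 (Eve) has no edge into A2. Fixed point.
From 0, successor 7 is in the attractor (rank 1); the other successor 8 is not.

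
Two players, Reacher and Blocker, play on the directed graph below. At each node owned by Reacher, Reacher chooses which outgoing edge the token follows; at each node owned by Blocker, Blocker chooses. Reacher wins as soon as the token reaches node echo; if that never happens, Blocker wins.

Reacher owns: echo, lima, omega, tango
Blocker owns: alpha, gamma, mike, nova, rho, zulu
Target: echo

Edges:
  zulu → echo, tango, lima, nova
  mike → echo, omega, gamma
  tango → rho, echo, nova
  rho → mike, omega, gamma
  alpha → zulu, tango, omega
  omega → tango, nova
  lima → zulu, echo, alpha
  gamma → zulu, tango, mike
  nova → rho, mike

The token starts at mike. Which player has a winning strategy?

Blocker

A0 = {echo}
A1: add {lima, tango} — tango (Reacher) has tango→echo; lima (Reacher) has lima→echo.
A2: add {omega} — omega (Reacher) has omega→tango.
A3 = A2; e.g. zulu (Blocker) can still go to nova. Fixed point.
mike never enters the attractor, so Blocker can avoid the target forever.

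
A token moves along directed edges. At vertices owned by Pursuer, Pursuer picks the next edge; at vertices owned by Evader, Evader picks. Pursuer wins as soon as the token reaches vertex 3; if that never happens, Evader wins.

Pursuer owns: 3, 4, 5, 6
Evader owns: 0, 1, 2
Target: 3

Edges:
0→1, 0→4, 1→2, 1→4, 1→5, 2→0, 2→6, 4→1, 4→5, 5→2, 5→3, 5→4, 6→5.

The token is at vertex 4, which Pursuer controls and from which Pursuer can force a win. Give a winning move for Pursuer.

5

A0 = {3}
A1: add {5} — 5 (Pursuer) has 5→3.
A2: add {4, 6} — 4 (Pursuer) has 4→5; 6 (Pursuer) has 6→5.
A3 = A2; e.g. 0 (Evader) can still go to 1. Fixed point.
From 4, successor 5 is in the attractor (rank 1); the other successor 1 is not.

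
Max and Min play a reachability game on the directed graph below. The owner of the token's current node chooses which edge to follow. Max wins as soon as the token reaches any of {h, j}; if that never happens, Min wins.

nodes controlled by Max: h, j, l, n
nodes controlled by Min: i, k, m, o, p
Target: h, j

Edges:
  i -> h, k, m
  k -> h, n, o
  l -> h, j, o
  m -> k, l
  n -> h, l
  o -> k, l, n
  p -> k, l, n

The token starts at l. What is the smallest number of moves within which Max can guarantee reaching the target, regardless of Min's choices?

A0 = {h, j}
A1: add {l, n} — l (Max) has l→h; n (Max) has n→h.
A2 = A1; e.g. i (Min) can still go to k. Fixed point.
l enters the attractor at level 1, so Max can force the target in 1 move from there.

1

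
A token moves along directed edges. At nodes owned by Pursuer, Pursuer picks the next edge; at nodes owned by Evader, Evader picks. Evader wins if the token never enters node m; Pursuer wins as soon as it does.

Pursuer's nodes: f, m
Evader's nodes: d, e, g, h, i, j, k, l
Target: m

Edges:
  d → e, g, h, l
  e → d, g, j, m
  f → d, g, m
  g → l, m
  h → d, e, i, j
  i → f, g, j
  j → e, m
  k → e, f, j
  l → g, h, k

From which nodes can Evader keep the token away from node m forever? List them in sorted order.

d, e, g, h, i, j, k, l

A0 = {m}
A1: add {f} — f (Pursuer) has f→m.
A2 = A1; e.g. d (Evader) can still go to e. Fixed point.
Pursuer's attractor = {f, m}; Evader avoids the target exactly from the complement.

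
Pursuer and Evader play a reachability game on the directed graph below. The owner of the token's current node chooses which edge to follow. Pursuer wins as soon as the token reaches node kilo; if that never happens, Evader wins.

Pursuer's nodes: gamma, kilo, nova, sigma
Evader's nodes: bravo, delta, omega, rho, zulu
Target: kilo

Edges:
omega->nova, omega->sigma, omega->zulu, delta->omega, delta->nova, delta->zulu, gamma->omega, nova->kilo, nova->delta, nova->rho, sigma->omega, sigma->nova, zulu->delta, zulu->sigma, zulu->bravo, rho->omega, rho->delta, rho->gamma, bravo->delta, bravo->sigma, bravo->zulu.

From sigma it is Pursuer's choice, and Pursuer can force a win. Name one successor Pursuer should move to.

A0 = {kilo}
A1: add {nova} — nova (Pursuer) has nova→kilo.
A2: add {sigma} — sigma (Pursuer) has sigma→nova.
A3 = A2; e.g. omega (Evader) can still go to zulu. Fixed point.
From sigma, successor nova is in the attractor (rank 1); the other successor omega is not.

nova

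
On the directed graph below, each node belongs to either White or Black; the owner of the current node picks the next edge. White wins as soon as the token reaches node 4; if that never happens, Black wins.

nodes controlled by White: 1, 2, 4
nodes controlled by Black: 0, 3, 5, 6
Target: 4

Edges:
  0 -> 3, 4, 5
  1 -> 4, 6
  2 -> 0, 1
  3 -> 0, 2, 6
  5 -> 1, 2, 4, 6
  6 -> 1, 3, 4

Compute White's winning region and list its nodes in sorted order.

A0 = {4}
A1: add {1} — 1 (White) has 1→4.
A2: add {2} — 2 (White) has 2→1.
A3 = A2; e.g. 0 (Black) can still go to 3. Fixed point.
White's winning region = {1, 2, 4}.

1, 2, 4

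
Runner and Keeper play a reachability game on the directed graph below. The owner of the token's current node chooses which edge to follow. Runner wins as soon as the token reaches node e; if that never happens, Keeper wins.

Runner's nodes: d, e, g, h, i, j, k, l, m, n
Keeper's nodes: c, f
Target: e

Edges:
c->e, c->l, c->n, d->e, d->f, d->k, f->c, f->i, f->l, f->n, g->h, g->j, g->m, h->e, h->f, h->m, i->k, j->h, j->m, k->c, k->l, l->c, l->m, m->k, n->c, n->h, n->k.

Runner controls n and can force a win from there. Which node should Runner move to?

h

A0 = {e}
A1: add {d, h} — d (Runner) has d→e; h (Runner) has h→e.
A2: add {g, j, n} — g (Runner) has g→h; j (Runner) has j→h; n (Runner) has n→h.
A3 = A2; e.g. c (Keeper) can still go to l. Fixed point.
From n, successor h is in the attractor (rank 1); the other successors c, k are not.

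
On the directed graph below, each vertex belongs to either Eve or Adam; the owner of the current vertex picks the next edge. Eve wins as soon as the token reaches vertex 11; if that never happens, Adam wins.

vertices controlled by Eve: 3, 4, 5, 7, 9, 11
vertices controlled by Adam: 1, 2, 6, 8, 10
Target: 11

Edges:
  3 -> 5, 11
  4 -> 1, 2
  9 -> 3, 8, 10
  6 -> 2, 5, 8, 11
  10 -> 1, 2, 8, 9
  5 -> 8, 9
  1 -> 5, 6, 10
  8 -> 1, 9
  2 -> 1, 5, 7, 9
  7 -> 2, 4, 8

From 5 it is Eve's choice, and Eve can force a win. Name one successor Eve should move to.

A0 = {11}
A1: add {3} — 3 (Eve) has 3→11.
A2: add {9} — 9 (Eve) has 9→3.
A3: add {5} — 5 (Eve) has 5→9.
A4 = A3; e.g. 1 (Adam) can still go to 6. Fixed point.
From 5, successor 9 is in the attractor (rank 2); the other successor 8 is not.

9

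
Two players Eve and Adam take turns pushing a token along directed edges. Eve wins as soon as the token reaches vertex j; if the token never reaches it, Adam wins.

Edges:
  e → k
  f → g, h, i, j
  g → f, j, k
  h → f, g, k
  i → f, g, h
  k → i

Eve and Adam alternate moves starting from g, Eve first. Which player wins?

Eve

Track states (vertex, player-to-move).
A0 = {(j,Eve), (j,Adam)}
A1: add {(f,Eve), (g,Eve)}.
(g,Eve) ∈ A1 ⇒ Eve forces the target.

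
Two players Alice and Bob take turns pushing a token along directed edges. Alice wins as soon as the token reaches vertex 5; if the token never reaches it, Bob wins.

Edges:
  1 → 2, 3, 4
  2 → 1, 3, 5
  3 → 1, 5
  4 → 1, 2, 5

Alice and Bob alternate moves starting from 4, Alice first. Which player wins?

Track states (vertex, player-to-move).
A0 = {(5,Alice), (5,Bob)}
A1: add {(2,Alice), (3,Alice), (4,Alice)}.
(4,Alice) ∈ A1 ⇒ Alice forces the target.

Alice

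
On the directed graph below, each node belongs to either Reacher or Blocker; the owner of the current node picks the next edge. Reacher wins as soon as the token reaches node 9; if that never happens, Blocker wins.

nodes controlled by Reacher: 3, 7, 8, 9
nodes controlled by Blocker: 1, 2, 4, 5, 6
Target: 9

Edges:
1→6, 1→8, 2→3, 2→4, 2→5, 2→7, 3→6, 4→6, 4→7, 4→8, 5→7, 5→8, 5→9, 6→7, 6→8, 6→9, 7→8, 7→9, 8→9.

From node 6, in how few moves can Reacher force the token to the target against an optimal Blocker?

A0 = {9}
A1: add {7, 8} — 7 (Reacher) has 7→9; 8 (Reacher) has 8→9.
A2: add {5, 6} — 5 (Blocker): all of {7, 8, 9} already in; 6 (Blocker): all of {7, 8, 9} already in.
6 enters the attractor at level 2, so Reacher can force the target in 2 moves from there.

2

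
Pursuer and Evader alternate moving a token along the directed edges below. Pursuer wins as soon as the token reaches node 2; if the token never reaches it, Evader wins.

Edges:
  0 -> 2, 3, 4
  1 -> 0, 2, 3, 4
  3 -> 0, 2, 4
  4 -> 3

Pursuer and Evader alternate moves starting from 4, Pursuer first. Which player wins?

Evader

Track states (vertex, player-to-move).
A0 = {(2,Pursuer), (2,Evader)}
A1: add {(0,Pursuer), (1,Pursuer), (3,Pursuer)}.
A2: add {(4,Evader)}.
A3 = A2; e.g. (0,Evader) stays out. (4,Pursuer) never enters ⇒ Evader avoids the target.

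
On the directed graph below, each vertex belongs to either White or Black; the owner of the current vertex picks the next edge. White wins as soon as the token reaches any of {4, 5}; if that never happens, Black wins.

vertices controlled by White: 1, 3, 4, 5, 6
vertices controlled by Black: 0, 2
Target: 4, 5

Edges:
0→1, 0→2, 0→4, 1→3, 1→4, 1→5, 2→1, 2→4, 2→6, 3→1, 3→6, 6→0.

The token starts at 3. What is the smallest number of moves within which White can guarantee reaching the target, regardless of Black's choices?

2

A0 = {4, 5}
A1: add {1} — 1 (White) has 1→4.
A2: add {3} — 3 (White) has 3→1.
A3 = A2; e.g. 0 (Black) can still go to 2. Fixed point.
3 enters the attractor at level 2, so White can force the target in 2 moves from there.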